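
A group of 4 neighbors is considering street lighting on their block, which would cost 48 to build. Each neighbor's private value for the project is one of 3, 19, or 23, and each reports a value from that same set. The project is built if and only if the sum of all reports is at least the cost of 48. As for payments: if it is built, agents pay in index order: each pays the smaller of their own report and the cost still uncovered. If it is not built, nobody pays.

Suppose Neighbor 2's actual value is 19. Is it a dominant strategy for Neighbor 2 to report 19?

Consider the case where Neighbor 1 reports 3, Neighbor 3 reports 19 and Neighbor 4 reports 23.
Truthful report 19: project built, pays 19, utility 19 - 19 = 0.
Report 3 instead: project built, pays 3, utility 19 - 3 = 16.
Since 16 > 0, reporting 3 is strictly better here, so truthful reporting is not dominant.

No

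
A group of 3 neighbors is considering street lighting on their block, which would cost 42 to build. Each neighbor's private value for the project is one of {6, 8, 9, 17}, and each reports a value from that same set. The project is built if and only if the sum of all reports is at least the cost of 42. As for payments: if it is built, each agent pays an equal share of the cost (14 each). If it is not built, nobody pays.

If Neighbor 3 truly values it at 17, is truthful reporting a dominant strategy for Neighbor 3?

Yes

Check each profile of the others' reports and compare truth against every alternative report.
Others report (8, 17): truth gives 3, best alternative gives 0.
Others report (9, 17): truth gives 3, best alternative gives 0.
Others report (17, 8): truth gives 3, best alternative gives 0.
Others report (17, 9): truth gives 3, best alternative gives 0.
Others report (17, 17): truth gives 3, best alternative gives 3.
Others report (6, 6): truth gives 0, best alternative gives 0.
(Remaining 10 profiles checked similarly; truth is weakly best in each.)
In every case the truthful report is at least as good as any alternative, so it is a dominant strategy.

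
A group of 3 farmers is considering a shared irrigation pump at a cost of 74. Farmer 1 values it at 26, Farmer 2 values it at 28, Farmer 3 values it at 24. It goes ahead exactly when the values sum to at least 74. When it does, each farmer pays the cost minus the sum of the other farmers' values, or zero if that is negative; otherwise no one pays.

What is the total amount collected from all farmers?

Total value 78 ≥ cost 74, so it is built.
Farmer 1: others sum to 52; max(0, 74 - 52) = 22.
Farmer 2: others sum to 50; max(0, 74 - 50) = 24.
Farmer 3: others sum to 54; max(0, 74 - 54) = 20.
Total collected = 22 + 24 + 20 = 66.

66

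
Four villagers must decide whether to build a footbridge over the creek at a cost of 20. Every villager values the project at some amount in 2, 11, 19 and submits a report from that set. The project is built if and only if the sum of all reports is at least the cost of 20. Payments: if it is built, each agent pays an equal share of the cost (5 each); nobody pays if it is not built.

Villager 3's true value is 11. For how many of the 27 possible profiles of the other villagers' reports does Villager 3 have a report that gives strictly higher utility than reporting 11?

1

Others report (2, 2, 2): truth gives 0; report 19 gives 6 > 0. Violating.
Others report (2, 2, 11): truth gives 6; no alternative beats it.
Others report (2, 2, 19): truth gives 6; no alternative beats it.
(Checking all 27 profiles: 1 has a profitable deviation, 26 do not.)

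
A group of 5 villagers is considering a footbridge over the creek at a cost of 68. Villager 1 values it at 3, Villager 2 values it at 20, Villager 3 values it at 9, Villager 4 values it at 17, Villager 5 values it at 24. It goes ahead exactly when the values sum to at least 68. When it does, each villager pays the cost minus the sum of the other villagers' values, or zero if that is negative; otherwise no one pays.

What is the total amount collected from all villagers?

Total value 73 ≥ cost 68, so it is built.
Villager 1: others sum to 70; max(0, 68 - 70) = 0.
Villager 2: others sum to 53; max(0, 68 - 53) = 15.
Villager 3: others sum to 64; max(0, 68 - 64) = 4.
Villager 4: others sum to 56; max(0, 68 - 56) = 12.
Villager 5: others sum to 49; max(0, 68 - 49) = 19.
Total collected = 0 + 15 + 4 + 12 + 19 = 50.

50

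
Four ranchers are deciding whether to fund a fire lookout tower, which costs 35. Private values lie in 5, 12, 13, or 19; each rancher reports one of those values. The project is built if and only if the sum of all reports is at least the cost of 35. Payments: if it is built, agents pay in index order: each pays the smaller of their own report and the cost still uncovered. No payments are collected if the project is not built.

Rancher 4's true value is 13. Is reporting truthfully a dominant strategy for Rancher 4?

Check each profile of the others' reports and compare truth against every alternative report.
Others report (5, 12, 19): truth gives 13, best alternative gives 13.
Others report (5, 13, 19): truth gives 13, best alternative gives 13.
Others report (5, 19, 12): truth gives 13, best alternative gives 13.
Others report (5, 19, 13): truth gives 13, best alternative gives 13.
Others report (5, 19, 19): truth gives 13, best alternative gives 13.
Others report (12, 5, 19): truth gives 13, best alternative gives 13.
(Remaining 58 profiles checked similarly; truth is weakly best in each.)
In every case the truthful report is at least as good as any alternative, so it is a dominant strategy.

Yes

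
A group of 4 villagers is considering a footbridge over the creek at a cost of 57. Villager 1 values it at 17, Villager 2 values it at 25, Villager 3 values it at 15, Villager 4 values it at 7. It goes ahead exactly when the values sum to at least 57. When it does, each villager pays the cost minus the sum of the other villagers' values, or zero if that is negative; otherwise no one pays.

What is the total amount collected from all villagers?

36

Total value 64 ≥ cost 57, so it is built.
Villager 1: others sum to 47; max(0, 57 - 47) = 10.
Villager 2: others sum to 39; max(0, 57 - 39) = 18.
Villager 3: others sum to 49; max(0, 57 - 49) = 8.
Villager 4: others sum to 57; max(0, 57 - 57) = 0.
Total collected = 10 + 18 + 8 + 0 = 36.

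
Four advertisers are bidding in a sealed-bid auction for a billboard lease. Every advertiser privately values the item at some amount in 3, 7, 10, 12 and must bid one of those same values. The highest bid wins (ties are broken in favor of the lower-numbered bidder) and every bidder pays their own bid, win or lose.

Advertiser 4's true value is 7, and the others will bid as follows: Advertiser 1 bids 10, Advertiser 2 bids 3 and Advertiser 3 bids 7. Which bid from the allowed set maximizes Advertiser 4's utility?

Bid 3: loses but pays 3, utility -3.
Bid 7: loses but pays 7, utility -7.
Bid 10: loses but pays 10, utility -10.
Bid 12: wins, pays 12, utility 7 - 12 = -5.
The best choice is 3 with utility -3.

3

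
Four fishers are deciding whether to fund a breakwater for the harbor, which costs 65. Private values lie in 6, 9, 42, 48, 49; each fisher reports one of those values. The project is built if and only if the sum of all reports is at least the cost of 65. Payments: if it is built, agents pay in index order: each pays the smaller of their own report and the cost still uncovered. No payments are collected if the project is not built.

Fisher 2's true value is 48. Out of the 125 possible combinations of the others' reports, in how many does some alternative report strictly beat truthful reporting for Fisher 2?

120

Others report (6, 6, 42): truth gives 0; report 42 gives 6 > 0. Violating.
Others report (6, 6, 48): truth gives 0; report 6 gives 42 > 0. Violating.
Others report (6, 6, 49): truth gives 0; report 6 gives 42 > 0. Violating.
Others report (6, 9, 9): truth gives 0; report 42 gives 6 > 0. Violating.
Others report (6, 6, 6): truth gives 0; no alternative beats it.
Others report (6, 6, 9): truth gives 0; no alternative beats it.
(Checking all 125 profiles: 120 have a profitable deviation, 5 do not.)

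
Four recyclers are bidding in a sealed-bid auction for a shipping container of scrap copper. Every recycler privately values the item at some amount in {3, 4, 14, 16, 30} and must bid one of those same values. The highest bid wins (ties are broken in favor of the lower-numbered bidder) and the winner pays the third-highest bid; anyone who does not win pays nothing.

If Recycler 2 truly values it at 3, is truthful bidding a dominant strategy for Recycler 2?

Check each profile of the others' bids and compare truth against every alternative bid.
Others bid (3, 4, 4): truth gives 0, best alternative gives -1.
Others bid (3, 3, 3): truth gives 0, best alternative gives 0.
Others bid (3, 3, 4): truth gives 0, best alternative gives 0.
Others bid (3, 3, 14): truth gives 0, best alternative gives 0.
Others bid (3, 3, 16): truth gives 0, best alternative gives 0.
Others bid (3, 3, 30): truth gives 0, best alternative gives 0.
(Remaining 119 profiles checked similarly; truth is weakly best in each.)
In every case the truthful bid is at least as good as any alternative, so it is a dominant strategy.

Yes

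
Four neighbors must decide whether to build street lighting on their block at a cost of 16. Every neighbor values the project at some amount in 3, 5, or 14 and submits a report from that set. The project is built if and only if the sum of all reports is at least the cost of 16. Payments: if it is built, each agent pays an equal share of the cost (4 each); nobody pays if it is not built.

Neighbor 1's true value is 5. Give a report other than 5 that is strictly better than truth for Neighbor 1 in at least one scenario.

Suppose Neighbor 2 reports 3, Neighbor 3 reports 3 and Neighbor 4 reports 3.
Report 5: project not built, utility 0.
Report 14: project built, pays 4, utility 5 - 4 = 1.
So reporting 14 beats truth here (1 > 0).

14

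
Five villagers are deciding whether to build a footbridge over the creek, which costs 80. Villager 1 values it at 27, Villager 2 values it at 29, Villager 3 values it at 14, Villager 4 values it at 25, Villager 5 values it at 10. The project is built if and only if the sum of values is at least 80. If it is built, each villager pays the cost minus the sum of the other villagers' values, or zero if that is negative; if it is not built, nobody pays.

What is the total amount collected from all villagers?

6

Total value 105 ≥ cost 80, so it is built.
Villager 1: others sum to 78; max(0, 80 - 78) = 2.
Villager 2: others sum to 76; max(0, 80 - 76) = 4.
Villager 3: others sum to 91; max(0, 80 - 91) = 0.
Villager 4: others sum to 80; max(0, 80 - 80) = 0.
Villager 5: others sum to 95; max(0, 80 - 95) = 0.
Total collected = 2 + 4 + 0 + 0 + 0 = 6.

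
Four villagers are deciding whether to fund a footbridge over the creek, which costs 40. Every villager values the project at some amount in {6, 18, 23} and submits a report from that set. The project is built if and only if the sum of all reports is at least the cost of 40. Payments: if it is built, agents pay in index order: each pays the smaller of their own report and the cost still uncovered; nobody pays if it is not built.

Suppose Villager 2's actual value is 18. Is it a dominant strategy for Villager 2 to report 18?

No

Consider the case where Villager 1 reports 6, Villager 3 reports 6 and Villager 4 reports 23.
Truthful report 18: project built, pays 18, utility 18 - 18 = 0.
Report 6 instead: project built, pays 6, utility 18 - 6 = 12.
Since 12 > 0, reporting 6 is strictly better here, so truthful reporting is not dominant.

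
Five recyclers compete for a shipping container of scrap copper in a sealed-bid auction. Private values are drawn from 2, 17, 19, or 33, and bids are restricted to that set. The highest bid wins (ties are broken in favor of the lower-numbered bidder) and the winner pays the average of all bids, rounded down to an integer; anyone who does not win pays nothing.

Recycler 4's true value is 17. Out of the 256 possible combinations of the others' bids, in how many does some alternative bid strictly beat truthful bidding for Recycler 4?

39

Others bid (2, 2, 2, 19): truth gives 0; bid 19 gives 9 > 0. Violating.
Others bid (2, 2, 2, 33): truth gives 0; bid 33 gives 3 > 0. Violating.
Others bid (2, 2, 17, 2): truth gives 0; bid 19 gives 9 > 0. Violating.
Others bid (2, 2, 17, 17): truth gives 0; bid 19 gives 6 > 0. Violating.
Others bid (2, 2, 2, 2): truth gives 12; no alternative beats it.
Others bid (2, 2, 2, 17): truth gives 9; no alternative beats it.
(Checking all 256 profiles: 39 have a profitable deviation, 217 do not.)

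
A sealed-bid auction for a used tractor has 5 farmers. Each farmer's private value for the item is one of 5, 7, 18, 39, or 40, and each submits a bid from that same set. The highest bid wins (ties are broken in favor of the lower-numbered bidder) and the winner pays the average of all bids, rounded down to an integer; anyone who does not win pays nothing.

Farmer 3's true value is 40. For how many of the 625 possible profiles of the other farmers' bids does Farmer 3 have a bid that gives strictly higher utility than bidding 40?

57

Others bid (5, 5, 5, 5): truth gives 28; bid 7 gives 35 > 28. Violating.
Others bid (5, 5, 5, 7): truth gives 28; bid 7 gives 35 > 28. Violating.
Others bid (5, 5, 5, 18): truth gives 26; bid 18 gives 30 > 26. Violating.
Others bid (5, 5, 7, 5): truth gives 28; bid 7 gives 35 > 28. Violating.
Others bid (5, 5, 5, 39): truth gives 22; no alternative beats it.
Others bid (5, 5, 5, 40): truth gives 21; no alternative beats it.
(Checking all 625 profiles: 57 have a profitable deviation, 568 do not.)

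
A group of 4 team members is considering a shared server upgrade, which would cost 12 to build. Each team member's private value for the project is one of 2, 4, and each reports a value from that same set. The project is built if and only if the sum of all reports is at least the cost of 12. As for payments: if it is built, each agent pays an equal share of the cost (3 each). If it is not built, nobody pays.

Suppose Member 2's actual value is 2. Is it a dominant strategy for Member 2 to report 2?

Yes

Check each profile of the others' reports and compare truth against every alternative report.
Others report (2, 2, 4): truth gives 0, best alternative gives -1.
Others report (2, 4, 2): truth gives 0, best alternative gives -1.
Others report (4, 2, 2): truth gives 0, best alternative gives -1.
Others report (2, 4, 4): truth gives -1, best alternative gives -1.
Others report (4, 2, 4): truth gives -1, best alternative gives -1.
Others report (4, 4, 2): truth gives -1, best alternative gives -1.
(Remaining 2 profiles checked similarly; truth is weakly best in each.)
In every case the truthful report is at least as good as any alternative, so it is a dominant strategy.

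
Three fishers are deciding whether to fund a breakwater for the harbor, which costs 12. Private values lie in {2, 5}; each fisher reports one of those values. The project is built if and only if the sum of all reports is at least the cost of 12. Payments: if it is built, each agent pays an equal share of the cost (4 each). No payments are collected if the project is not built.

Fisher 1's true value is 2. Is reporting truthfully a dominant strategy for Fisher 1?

Check each profile of the others' reports and compare truth against every alternative report.
Others report (2, 5): truth gives 0, best alternative gives -2.
Others report (5, 2): truth gives 0, best alternative gives -2.
Others report (5, 5): truth gives -2, best alternative gives -2.
Others report (2, 2): truth gives 0, best alternative gives 0.
In every case the truthful report is at least as good as any alternative, so it is a dominant strategy.

Yes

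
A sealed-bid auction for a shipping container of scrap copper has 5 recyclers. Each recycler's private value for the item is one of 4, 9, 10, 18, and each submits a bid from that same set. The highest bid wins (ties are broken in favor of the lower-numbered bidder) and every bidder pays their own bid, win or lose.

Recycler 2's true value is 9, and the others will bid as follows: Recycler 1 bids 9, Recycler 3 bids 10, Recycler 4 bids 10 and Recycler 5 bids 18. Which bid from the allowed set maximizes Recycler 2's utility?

4

Bid 4: loses but pays 4, utility -4.
Bid 9: loses but pays 9, utility -9.
Bid 10: loses but pays 10, utility -10.
Bid 18: wins, pays 18, utility 9 - 18 = -9.
The best choice is 4 with utility -4.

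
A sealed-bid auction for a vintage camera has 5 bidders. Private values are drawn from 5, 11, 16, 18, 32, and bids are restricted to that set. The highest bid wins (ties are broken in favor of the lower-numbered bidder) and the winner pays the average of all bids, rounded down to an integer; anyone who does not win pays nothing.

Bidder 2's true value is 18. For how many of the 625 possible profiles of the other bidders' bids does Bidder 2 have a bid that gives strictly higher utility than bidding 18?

Others bid (5, 5, 5, 5): truth gives 11; bid 11 gives 12 > 11. Violating.
Others bid (5, 5, 5, 11): truth gives 10; bid 11 gives 11 > 10. Violating.
Others bid (5, 5, 5, 32): truth gives 0; bid 32 gives 3 > 0. Violating.
Others bid (5, 5, 11, 5): truth gives 10; bid 11 gives 11 > 10. Violating.
Others bid (5, 5, 5, 16): truth gives 9; no alternative beats it.
Others bid (5, 5, 5, 18): truth gives 8; no alternative beats it.
(Checking all 625 profiles: 92 have a profitable deviation, 533 do not.)

92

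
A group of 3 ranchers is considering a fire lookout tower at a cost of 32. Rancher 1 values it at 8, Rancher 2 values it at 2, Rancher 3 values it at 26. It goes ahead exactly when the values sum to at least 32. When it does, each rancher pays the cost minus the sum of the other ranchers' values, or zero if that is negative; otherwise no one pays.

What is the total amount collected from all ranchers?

26

Total value 36 ≥ cost 32, so it is built.
Rancher 1: others sum to 28; max(0, 32 - 28) = 4.
Rancher 2: others sum to 34; max(0, 32 - 34) = 0.
Rancher 3: others sum to 10; max(0, 32 - 10) = 22.
Total collected = 4 + 0 + 22 = 26.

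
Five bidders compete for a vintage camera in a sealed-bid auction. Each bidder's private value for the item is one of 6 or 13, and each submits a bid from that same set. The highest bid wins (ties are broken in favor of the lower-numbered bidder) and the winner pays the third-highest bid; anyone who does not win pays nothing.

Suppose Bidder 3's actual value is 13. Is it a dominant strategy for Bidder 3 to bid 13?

Yes

Check each profile of the others' bids and compare truth against every alternative bid.
Others bid (6, 6, 6, 6): truth gives 7, best alternative gives 0.
Others bid (6, 6, 6, 13): truth gives 7, best alternative gives 0.
Others bid (6, 6, 13, 6): truth gives 7, best alternative gives 0.
Others bid (6, 6, 13, 13): truth gives 0, best alternative gives 0.
Others bid (6, 13, 6, 6): truth gives 0, best alternative gives 0.
Others bid (6, 13, 6, 13): truth gives 0, best alternative gives 0.
(Remaining 10 profiles checked similarly; truth is weakly best in each.)
In every case the truthful bid is at least as good as any alternative, so it is a dominant strategy.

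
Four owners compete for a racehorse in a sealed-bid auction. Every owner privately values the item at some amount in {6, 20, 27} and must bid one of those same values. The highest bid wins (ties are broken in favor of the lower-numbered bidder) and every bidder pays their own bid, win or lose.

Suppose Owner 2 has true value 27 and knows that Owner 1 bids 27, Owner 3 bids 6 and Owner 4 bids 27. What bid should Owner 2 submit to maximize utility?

Bid 6: loses but pays 6, utility -6.
Bid 20: loses but pays 20, utility -20.
Bid 27: loses but pays 27, utility -27.
The best choice is 6 with utility -6.

6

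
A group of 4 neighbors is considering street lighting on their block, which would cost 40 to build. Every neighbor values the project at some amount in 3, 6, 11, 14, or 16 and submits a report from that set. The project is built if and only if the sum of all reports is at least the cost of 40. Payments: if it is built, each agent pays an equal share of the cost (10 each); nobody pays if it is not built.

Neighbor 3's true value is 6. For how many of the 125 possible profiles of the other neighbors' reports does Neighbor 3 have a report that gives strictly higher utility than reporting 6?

15

Others report (3, 16, 16): truth gives -4; report 3 gives 0 > -4. Violating.
Others report (6, 14, 14): truth gives -4; report 3 gives 0 > -4. Violating.
Others report (6, 14, 16): truth gives -4; report 3 gives 0 > -4. Violating.
Others report (6, 16, 14): truth gives -4; report 3 gives 0 > -4. Violating.
Others report (3, 3, 3): truth gives 0; no alternative beats it.
Others report (3, 3, 6): truth gives 0; no alternative beats it.
(Checking all 125 profiles: 15 have a profitable deviation, 110 do not.)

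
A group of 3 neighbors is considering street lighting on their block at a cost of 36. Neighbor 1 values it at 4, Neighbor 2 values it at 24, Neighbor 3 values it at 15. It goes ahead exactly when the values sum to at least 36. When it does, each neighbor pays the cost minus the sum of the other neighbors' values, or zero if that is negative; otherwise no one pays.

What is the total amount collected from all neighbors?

25

Total value 43 ≥ cost 36, so it is built.
Neighbor 1: others sum to 39; max(0, 36 - 39) = 0.
Neighbor 2: others sum to 19; max(0, 36 - 19) = 17.
Neighbor 3: others sum to 28; max(0, 36 - 28) = 8.
Total collected = 0 + 17 + 8 = 25.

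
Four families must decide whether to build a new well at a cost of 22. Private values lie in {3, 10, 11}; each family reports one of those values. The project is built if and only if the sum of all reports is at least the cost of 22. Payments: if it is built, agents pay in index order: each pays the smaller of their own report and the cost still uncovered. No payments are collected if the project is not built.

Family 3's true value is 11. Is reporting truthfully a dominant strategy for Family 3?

No

Consider the case where Family 1 reports 3, Family 2 reports 3 and Family 4 reports 10.
Truthful report 11: project built, pays 11, utility 11 - 11 = 0.
Report 10 instead: project built, pays 10, utility 11 - 10 = 1.
Since 1 > 0, reporting 10 is strictly better here, so truthful reporting is not dominant.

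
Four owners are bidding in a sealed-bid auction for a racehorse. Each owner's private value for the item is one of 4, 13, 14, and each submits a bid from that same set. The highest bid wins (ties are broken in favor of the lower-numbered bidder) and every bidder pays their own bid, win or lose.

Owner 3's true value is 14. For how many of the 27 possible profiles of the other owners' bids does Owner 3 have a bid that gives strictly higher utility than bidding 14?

Others bid (4, 4, 4): truth gives 0; bid 13 gives 1 > 0. Violating.
Others bid (4, 4, 13): truth gives 0; bid 13 gives 1 > 0. Violating.
Others bid (4, 14, 4): truth gives -14; bid 4 gives -4 > -14. Violating.
Others bid (4, 14, 13): truth gives -14; bid 4 gives -4 > -14. Violating.
Others bid (4, 4, 14): truth gives 0; no alternative beats it.
Others bid (4, 13, 4): truth gives 0; no alternative beats it.
(Checking all 27 profiles: 17 have a profitable deviation, 10 do not.)

17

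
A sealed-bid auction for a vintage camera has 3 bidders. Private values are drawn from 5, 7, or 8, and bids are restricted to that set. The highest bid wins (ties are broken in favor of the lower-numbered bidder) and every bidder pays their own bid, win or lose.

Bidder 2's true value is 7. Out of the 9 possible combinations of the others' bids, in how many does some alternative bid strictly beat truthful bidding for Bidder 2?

7

Others bid (5, 8): truth gives -7; bid 8 gives -1 > -7. Violating.
Others bid (7, 5): truth gives -7; bid 8 gives -1 > -7. Violating.
Others bid (7, 7): truth gives -7; bid 8 gives -1 > -7. Violating.
Others bid (7, 8): truth gives -7; bid 8 gives -1 > -7. Violating.
Others bid (5, 5): truth gives 0; no alternative beats it.
Others bid (5, 7): truth gives 0; no alternative beats it.
(Checking all 9 profiles: 7 have a profitable deviation, 2 do not.)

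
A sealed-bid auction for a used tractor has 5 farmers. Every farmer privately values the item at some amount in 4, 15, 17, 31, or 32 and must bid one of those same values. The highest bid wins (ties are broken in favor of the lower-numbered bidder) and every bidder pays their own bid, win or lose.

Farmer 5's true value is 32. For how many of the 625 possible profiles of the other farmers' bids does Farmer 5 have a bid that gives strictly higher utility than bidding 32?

Others bid (4, 4, 4, 4): truth gives 0; bid 15 gives 17 > 0. Violating.
Others bid (4, 4, 4, 15): truth gives 0; bid 17 gives 15 > 0. Violating.
Others bid (4, 4, 4, 17): truth gives 0; bid 31 gives 1 > 0. Violating.
Others bid (4, 4, 4, 32): truth gives -32; bid 4 gives -4 > -32. Violating.
Others bid (4, 4, 4, 31): truth gives 0; no alternative beats it.
Others bid (4, 4, 15, 31): truth gives 0; no alternative beats it.
(Checking all 625 profiles: 450 have a profitable deviation, 175 do not.)

450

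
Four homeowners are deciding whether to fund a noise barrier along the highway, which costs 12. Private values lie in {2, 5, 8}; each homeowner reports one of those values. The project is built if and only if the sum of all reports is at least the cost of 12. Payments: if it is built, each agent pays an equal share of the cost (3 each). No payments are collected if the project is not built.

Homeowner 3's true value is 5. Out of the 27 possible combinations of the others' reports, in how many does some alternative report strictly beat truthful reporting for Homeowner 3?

Others report (2, 2, 2): truth gives 0; report 8 gives 2 > 0. Violating.
Others report (2, 2, 5): truth gives 2; no alternative beats it.
Others report (2, 2, 8): truth gives 2; no alternative beats it.
(Checking all 27 profiles: 1 has a profitable deviation, 26 do not.)

1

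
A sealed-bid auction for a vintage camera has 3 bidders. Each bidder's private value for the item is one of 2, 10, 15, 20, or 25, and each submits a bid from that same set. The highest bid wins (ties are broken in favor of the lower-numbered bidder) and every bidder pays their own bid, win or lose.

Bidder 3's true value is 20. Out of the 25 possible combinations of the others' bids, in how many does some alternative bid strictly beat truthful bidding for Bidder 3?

20

Others bid (2, 2): truth gives 0; bid 10 gives 10 > 0. Violating.
Others bid (2, 10): truth gives 0; bid 15 gives 5 > 0. Violating.
Others bid (2, 20): truth gives -20; bid 2 gives -2 > -20. Violating.
Others bid (2, 25): truth gives -20; bid 2 gives -2 > -20. Violating.
Others bid (2, 15): truth gives 0; no alternative beats it.
Others bid (10, 15): truth gives 0; no alternative beats it.
(Checking all 25 profiles: 20 have a profitable deviation, 5 do not.)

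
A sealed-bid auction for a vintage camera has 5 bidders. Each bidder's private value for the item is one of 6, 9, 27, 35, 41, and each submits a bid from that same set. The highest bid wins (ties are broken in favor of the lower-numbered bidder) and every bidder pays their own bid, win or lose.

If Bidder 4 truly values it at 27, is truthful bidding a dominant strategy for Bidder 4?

No

Consider the case where Bidder 1 bids 6, Bidder 2 bids 6, Bidder 3 bids 6 and Bidder 5 bids 6.
Truthful bid 27: wins, pays 27, utility 27 - 27 = 0.
Bid 9 instead: wins, pays 9, utility 27 - 9 = 18.
Since 18 > 0, bidding 9 is strictly better here, so truthful bidding is not dominant.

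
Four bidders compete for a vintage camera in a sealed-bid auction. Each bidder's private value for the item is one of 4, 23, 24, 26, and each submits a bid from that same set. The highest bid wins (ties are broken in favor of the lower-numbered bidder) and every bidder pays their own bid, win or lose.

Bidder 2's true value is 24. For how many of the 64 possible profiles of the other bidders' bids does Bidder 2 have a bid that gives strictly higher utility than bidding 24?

Others bid (4, 4, 4): truth gives 0; bid 23 gives 1 > 0. Violating.
Others bid (4, 4, 23): truth gives 0; bid 23 gives 1 > 0. Violating.
Others bid (4, 4, 26): truth gives -24; bid 26 gives -2 > -24. Violating.
Others bid (4, 23, 4): truth gives 0; bid 23 gives 1 > 0. Violating.
Others bid (4, 4, 24): truth gives 0; no alternative beats it.
Others bid (4, 23, 24): truth gives 0; no alternative beats it.
(Checking all 64 profiles: 50 have a profitable deviation, 14 do not.)

50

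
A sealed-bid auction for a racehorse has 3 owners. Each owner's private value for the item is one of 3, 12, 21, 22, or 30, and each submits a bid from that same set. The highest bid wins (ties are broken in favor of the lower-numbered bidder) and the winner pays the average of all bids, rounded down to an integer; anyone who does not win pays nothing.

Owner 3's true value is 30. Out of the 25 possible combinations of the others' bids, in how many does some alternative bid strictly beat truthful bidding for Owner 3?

9

Others bid (3, 3): truth gives 18; bid 12 gives 24 > 18. Violating.
Others bid (3, 12): truth gives 15; bid 21 gives 18 > 15. Violating.
Others bid (3, 21): truth gives 12; bid 22 gives 15 > 12. Violating.
Others bid (12, 3): truth gives 15; bid 21 gives 18 > 15. Violating.
Others bid (3, 22): truth gives 12; no alternative beats it.
Others bid (3, 30): truth gives 0; no alternative beats it.
(Checking all 25 profiles: 9 have a profitable deviation, 16 do not.)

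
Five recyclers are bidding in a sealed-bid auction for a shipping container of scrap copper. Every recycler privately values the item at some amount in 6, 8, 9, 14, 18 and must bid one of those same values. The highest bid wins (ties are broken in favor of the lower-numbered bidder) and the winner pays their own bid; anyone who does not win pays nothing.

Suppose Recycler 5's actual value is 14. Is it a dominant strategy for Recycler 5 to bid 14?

Consider the case where Recycler 1 bids 6, Recycler 2 bids 6, Recycler 3 bids 6 and Recycler 4 bids 6.
Truthful bid 14: wins, pays 14, utility 14 - 14 = 0.
Bid 8 instead: wins, pays 8, utility 14 - 8 = 6.
Since 6 > 0, bidding 8 is strictly better here, so truthful bidding is not dominant.

No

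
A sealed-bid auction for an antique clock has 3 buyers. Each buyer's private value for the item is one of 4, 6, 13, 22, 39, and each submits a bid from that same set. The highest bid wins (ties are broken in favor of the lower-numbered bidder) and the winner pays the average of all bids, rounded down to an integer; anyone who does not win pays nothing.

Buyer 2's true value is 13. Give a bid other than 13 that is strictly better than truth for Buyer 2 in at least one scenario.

6

Suppose Buyer 1 bids 4 and Buyer 3 bids 4.
Bid 13: wins, pays 7, utility 13 - 7 = 6.
Bid 6: wins, pays 4, utility 13 - 4 = 9.
So bidding 6 beats truth here (9 > 6).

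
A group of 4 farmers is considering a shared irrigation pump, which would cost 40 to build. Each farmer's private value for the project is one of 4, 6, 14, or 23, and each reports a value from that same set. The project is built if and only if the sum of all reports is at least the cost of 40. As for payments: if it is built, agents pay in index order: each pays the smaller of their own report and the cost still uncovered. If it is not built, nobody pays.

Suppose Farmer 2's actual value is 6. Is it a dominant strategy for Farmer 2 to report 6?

Consider the case where Farmer 1 reports 4, Farmer 3 reports 14 and Farmer 4 reports 23.
Truthful report 6: project built, pays 6, utility 6 - 6 = 0.
Report 4 instead: project built, pays 4, utility 6 - 4 = 2.
Since 2 > 0, reporting 4 is strictly better here, so truthful reporting is not dominant.

No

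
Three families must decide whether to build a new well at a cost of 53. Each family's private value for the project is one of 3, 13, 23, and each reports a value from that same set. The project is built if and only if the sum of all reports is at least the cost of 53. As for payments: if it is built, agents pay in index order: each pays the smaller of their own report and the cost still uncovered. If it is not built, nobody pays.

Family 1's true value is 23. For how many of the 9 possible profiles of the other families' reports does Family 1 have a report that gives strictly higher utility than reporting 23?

Others report (23, 23): truth gives 0; report 13 gives 10 > 0. Violating.
Others report (3, 3): truth gives 0; no alternative beats it.
Others report (3, 13): truth gives 0; no alternative beats it.
(Checking all 9 profiles: 1 has a profitable deviation, 8 do not.)

1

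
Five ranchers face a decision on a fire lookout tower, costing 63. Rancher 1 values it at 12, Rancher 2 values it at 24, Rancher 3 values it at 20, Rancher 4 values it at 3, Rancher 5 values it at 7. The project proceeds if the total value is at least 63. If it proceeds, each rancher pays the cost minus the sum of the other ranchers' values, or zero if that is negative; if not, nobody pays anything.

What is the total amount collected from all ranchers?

Total value 66 ≥ cost 63, so it is built.
Rancher 1: others sum to 54; max(0, 63 - 54) = 9.
Rancher 2: others sum to 42; max(0, 63 - 42) = 21.
Rancher 3: others sum to 46; max(0, 63 - 46) = 17.
Rancher 4: others sum to 63; max(0, 63 - 63) = 0.
Rancher 5: others sum to 59; max(0, 63 - 59) = 4.
Total collected = 9 + 21 + 17 + 0 + 4 = 51.

51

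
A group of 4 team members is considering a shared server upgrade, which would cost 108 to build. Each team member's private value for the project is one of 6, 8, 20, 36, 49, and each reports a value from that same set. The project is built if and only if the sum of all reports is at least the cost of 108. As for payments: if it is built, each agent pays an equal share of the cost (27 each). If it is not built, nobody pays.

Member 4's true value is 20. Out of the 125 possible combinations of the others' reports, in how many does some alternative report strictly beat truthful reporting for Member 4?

18

Others report (6, 36, 49): truth gives -7; report 6 gives 0 > -7. Violating.
Others report (6, 49, 36): truth gives -7; report 6 gives 0 > -7. Violating.
Others report (8, 36, 49): truth gives -7; report 6 gives 0 > -7. Violating.
Others report (8, 49, 36): truth gives -7; report 6 gives 0 > -7. Violating.
Others report (6, 6, 6): truth gives 0; no alternative beats it.
Others report (6, 6, 8): truth gives 0; no alternative beats it.
(Checking all 125 profiles: 18 have a profitable deviation, 107 do not.)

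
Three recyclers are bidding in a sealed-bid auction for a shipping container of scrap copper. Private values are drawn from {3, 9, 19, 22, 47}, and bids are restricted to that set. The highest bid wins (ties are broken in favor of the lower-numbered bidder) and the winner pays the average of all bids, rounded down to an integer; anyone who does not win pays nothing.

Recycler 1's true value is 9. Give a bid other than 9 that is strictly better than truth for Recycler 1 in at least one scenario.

3

Suppose Recycler 2 bids 3 and Recycler 3 bids 3.
Bid 9: wins, pays 5, utility 9 - 5 = 4.
Bid 3: wins, pays 3, utility 9 - 3 = 6.
So bidding 3 beats truth here (6 > 4).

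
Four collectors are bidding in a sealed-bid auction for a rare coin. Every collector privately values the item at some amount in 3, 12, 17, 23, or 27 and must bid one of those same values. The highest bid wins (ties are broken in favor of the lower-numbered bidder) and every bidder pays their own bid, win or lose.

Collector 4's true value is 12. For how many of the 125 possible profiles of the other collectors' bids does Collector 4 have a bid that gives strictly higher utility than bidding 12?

124

Others bid (3, 3, 12): truth gives -12; bid 3 gives -3 > -12. Violating.
Others bid (3, 3, 17): truth gives -12; bid 3 gives -3 > -12. Violating.
Others bid (3, 3, 23): truth gives -12; bid 3 gives -3 > -12. Violating.
Others bid (3, 3, 27): truth gives -12; bid 3 gives -3 > -12. Violating.
Others bid (3, 3, 3): truth gives 0; no alternative beats it.
(Checking all 125 profiles: 124 have a profitable deviation, 1 does not.)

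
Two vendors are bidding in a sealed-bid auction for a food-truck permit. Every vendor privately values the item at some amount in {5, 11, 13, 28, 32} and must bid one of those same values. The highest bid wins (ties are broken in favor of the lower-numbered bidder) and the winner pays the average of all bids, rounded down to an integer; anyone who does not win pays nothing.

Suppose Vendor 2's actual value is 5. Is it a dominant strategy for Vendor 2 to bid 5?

Check each profile of the others' bids and compare truth against every alternative bid.
Others bid (5): truth gives 0, best alternative gives -3.
Others bid (11): truth gives 0, best alternative gives 0.
Others bid (13): truth gives 0, best alternative gives 0.
Others bid (28): truth gives 0, best alternative gives 0.
Others bid (32): truth gives 0, best alternative gives 0.
In every case the truthful bid is at least as good as any alternative, so it is a dominant strategy.

Yes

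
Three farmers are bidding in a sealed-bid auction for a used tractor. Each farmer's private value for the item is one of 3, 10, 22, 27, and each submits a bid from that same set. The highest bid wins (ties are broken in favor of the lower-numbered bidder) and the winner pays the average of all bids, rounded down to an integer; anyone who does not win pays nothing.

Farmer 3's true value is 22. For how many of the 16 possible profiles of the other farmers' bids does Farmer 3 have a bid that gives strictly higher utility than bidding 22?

Others bid (3, 3): truth gives 13; bid 10 gives 17 > 13. Violating.
Others bid (3, 22): truth gives 0; bid 27 gives 5 > 0. Violating.
Others bid (10, 22): truth gives 0; bid 27 gives 3 > 0. Violating.
Others bid (22, 3): truth gives 0; bid 27 gives 5 > 0. Violating.
Others bid (3, 10): truth gives 11; no alternative beats it.
Others bid (3, 27): truth gives 0; no alternative beats it.
(Checking all 16 profiles: 5 have a profitable deviation, 11 do not.)

5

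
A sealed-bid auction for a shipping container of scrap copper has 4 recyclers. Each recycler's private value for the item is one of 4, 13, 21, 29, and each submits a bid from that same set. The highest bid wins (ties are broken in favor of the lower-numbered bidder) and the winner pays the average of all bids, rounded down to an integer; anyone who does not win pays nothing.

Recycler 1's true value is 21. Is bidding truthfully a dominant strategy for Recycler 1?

No

Consider the case where Recycler 2 bids 4, Recycler 3 bids 4 and Recycler 4 bids 4.
Truthful bid 21: wins, pays 8, utility 21 - 8 = 13.
Bid 4 instead: wins, pays 4, utility 21 - 4 = 17.
Since 17 > 13, bidding 4 is strictly better here, so truthful bidding is not dominant.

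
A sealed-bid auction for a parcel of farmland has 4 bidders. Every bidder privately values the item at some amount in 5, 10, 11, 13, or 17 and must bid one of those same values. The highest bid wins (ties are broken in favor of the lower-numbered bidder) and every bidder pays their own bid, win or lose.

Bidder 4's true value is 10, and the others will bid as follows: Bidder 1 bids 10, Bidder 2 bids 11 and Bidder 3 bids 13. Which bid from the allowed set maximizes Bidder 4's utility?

Bid 5: loses but pays 5, utility -5.
Bid 10: loses but pays 10, utility -10.
Bid 11: loses but pays 11, utility -11.
Bid 13: loses but pays 13, utility -13.
Bid 17: wins, pays 17, utility 10 - 17 = -7.
The best choice is 5 with utility -5.

5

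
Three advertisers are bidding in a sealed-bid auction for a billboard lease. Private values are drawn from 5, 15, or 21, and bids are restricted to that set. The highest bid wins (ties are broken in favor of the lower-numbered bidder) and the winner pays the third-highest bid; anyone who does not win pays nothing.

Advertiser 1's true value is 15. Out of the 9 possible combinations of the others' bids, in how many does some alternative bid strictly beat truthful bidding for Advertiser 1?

2

Others bid (5, 21): truth gives 0; bid 21 gives 10 > 0. Violating.
Others bid (21, 5): truth gives 0; bid 21 gives 10 > 0. Violating.
Others bid (5, 5): truth gives 10; no alternative beats it.
Others bid (5, 15): truth gives 10; no alternative beats it.
(Checking all 9 profiles: 2 have a profitable deviation, 7 do not.)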